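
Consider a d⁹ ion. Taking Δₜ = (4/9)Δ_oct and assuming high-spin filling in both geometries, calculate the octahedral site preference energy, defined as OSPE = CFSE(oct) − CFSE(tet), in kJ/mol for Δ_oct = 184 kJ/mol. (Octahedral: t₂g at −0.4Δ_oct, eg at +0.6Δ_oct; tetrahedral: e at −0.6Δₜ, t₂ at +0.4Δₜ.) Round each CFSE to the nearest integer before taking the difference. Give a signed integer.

In an octahedral site d⁹ (HS) is t2g^6 e_g^3, giving CFSE(oct) = -0.6Δ_oct = -110 kJ/mol.
In a tetrahedral site the filling is e^4 t2^5: CFSE(tet) = -0.4Δₜ = -0.4 × (4/9)(184) = -33 kJ/mol.
OSPE = CFSE(oct) − CFSE(tet) = -110 − (-33) = -77 kJ/mol.

-77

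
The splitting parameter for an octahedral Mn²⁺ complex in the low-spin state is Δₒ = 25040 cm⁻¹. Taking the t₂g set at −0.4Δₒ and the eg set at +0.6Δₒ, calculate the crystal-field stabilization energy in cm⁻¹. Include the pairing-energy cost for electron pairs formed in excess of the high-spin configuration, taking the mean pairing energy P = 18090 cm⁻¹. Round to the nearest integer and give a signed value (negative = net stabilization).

Mn²⁺: group 7, so d-count = 7 − 2 = 5.
Configuration: t₂g⁵ eg⁰.
The orbital stabilization is -2.0Δₒ = -2.0 × 25040 = -50080 cm⁻¹.
High-spin d⁵ would be t₂g³ eg² with 0 pairs; low-spin has 2, so 2 excess pairs cost +2P = +36180 cm⁻¹.
Overall CFSE = -50080 + 36180 = -13900 cm⁻¹.

-13900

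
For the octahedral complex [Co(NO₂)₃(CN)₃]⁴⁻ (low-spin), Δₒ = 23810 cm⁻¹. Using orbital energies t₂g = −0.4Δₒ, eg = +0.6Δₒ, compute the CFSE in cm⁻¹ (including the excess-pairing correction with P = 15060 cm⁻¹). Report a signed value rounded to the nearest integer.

Ligand charges: 3×(-1) from NO₂⁻ and 3×(-1) from CN⁻ sum to -6; with overall charge -4, Co is +2.
Co²⁺: group 9, so d-count = 9 − 2 = 7.
Electron filling gives t₂g⁶ eg¹.
Orbital CFSE = 6(-0.4) + 1(0.6) = -1.8Δₒ = -1.8 × 23810 = -42858 cm⁻¹.
High-spin d⁷ would be t₂g⁵ eg² with 2 pairs; low-spin has 3, so 1 excess pair costs +1P = +15060 cm⁻¹.
Overall CFSE = -42858 + 15060 = -27798 cm⁻¹.

-27798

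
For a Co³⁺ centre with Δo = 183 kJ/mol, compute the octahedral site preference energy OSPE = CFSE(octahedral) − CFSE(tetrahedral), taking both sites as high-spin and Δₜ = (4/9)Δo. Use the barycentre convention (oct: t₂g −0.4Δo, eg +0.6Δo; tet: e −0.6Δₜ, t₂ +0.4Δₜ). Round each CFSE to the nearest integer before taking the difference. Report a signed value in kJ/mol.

Co is in group 9, so Co³⁺ is d⁶ (9 − 3 = 6).
In an octahedral site d⁶ (HS) is t₂g⁴ eg², giving CFSE(oct) = -0.4Δo = -73 kJ/mol.
Tetrahedral e³ t₂³ gives -0.6Δₜ = -0.6 × (4/9) × 183 = -49 kJ/mol.
Subtracting, OSPE = -73 − (-49) = -24 kJ/mol.

-24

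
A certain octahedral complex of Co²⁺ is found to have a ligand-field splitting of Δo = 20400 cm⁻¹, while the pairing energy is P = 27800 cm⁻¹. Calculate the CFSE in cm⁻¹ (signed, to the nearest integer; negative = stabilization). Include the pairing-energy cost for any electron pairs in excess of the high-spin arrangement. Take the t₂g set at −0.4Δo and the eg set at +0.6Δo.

-16320

Group 9 minus oxidation state +2 gives a d⁷ configuration for Co²⁺.
With Δo < P the complex is high-spin.
That gives t₂g⁵ eg².
Orbital CFSE = -0.8Δo = -0.8 × 20400 = -16320 cm⁻¹.
High-spin has no excess pairs, so no pairing correction applies.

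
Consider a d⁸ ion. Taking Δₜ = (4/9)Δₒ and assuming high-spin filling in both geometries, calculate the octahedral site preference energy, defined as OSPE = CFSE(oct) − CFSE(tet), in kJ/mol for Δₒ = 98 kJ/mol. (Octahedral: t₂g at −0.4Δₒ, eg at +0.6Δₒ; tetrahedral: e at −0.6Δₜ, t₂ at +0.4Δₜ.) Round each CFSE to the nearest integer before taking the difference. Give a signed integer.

-83

In an octahedral site d⁸ (HS) is t2g^6 e_g^2, giving CFSE(oct) = -1.2Δₒ = -118 kJ/mol.
Tetrahedral e^4 t2^4 gives -0.8Δₜ = -0.8 × (4/9) × 98 = -35 kJ/mol.
Subtracting, OSPE = -118 − (-35) = -83 kJ/mol.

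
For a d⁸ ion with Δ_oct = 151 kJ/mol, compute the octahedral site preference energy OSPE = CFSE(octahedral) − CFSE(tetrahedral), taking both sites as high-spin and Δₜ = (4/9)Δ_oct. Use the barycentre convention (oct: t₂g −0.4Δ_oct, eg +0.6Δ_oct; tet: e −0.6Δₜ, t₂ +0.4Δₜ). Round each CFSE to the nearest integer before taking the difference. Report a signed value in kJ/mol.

In an octahedral site d⁸ (HS) is t2g^6 e_g^2, giving CFSE(oct) = -1.2Δ_oct = -181 kJ/mol.
In a tetrahedral site the filling is e^4 t2^4: CFSE(tet) = -0.8Δₜ = -0.8 × (4/9)(151) = -54 kJ/mol.
Subtracting, OSPE = -181 − (-54) = -127 kJ/mol.

-127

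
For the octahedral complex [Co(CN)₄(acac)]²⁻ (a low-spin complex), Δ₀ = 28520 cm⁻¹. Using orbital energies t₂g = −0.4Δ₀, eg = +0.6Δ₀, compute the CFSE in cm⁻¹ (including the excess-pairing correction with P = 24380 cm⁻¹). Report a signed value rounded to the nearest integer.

Ligand charges: 4×(-1) from CN⁻ and 1×(-1) from acac⁻ sum to -5; with overall charge -2, Co is +3.
Co is in group 9, so Co³⁺ is d⁶ (9 − 3 = 6).
Configuration: t₂g⁶ eg⁰.
Orbital CFSE = 6(-0.4) + 0(0.6) = -2.4Δ₀ = -2.4 × 28520 = -68448 cm⁻¹.
Relative to high-spin t₂g⁴ eg² (1 paired), the low-spin configuration has 2 additional pairs, contributing +2 × 24380 = +48760 cm⁻¹.
Combining: -68448 + 48760 = -19688 cm⁻¹.

-19688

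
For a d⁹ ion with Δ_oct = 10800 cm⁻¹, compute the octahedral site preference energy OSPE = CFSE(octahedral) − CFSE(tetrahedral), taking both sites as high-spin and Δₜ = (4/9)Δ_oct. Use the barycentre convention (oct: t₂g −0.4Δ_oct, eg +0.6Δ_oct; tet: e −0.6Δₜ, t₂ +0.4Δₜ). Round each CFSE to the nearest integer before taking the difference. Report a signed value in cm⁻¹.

-4560

Octahedral high-spin t₂g⁶ eg³: CFSE = -0.6 × 10800 = -6480 cm⁻¹.
Tetrahedral: e⁴ t₂⁵, CFSE = 4(−0.6) + 5(+0.4) = -0.4Δₜ = -0.4 × (4/9) × 10800 = -1920 cm⁻¹.
OSPE = -6480 − (-1920) = -4560 cm⁻¹.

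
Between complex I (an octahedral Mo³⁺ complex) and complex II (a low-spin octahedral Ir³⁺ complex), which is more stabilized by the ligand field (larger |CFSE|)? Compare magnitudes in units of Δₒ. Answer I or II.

I: Mo is in group 6, so Mo³⁺ is d³ (6 − 3 = 3); t2g^3 e_g^0, CFSE = -1.2Δₒ.
II: Group 9 minus oxidation state +3 gives a d⁶ configuration for Ir³⁺; t₂g⁶ eg⁰, CFSE = -2.4Δₒ.
So II has the larger |CFSE|.

II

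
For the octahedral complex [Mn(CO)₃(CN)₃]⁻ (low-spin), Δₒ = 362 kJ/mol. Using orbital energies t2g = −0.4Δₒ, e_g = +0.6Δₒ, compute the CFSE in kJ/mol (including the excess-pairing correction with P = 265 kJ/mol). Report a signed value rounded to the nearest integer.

Ligand charges: 3×(+0) from CO and 3×(-1) from CN⁻ sum to -3; with overall charge -1, Mn is +2.
Mn²⁺: group 7, so d-count = 7 − 2 = 5.
The d⁵ electrons fill as t2g^5 e_g^0.
CFSE(orbital) = 5×(-0.4Δₒ) + 0×(0.6Δₒ) = -2.0Δₒ; with Δₒ = 362 kJ/mol that is -724 kJ/mol.
Relative to high-spin t2g^3 e_g^2 (0 paired), the low-spin configuration has 2 additional pairs, contributing +2 × 265 = +530 kJ/mol.
Combining: -724 + 530 = -194 kJ/mol.

-194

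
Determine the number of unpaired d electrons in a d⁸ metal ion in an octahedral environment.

2

For octahedral d⁸ the high- and low-spin configurations coincide.
Configuration: t₂g⁶ eg², giving 2 unpaired electrons.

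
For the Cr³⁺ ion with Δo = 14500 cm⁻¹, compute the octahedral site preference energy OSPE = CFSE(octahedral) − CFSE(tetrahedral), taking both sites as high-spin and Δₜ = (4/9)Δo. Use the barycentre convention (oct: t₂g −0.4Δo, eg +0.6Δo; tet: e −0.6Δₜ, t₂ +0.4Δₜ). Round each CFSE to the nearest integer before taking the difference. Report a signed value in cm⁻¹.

-12244

Cr is in group 6, so Cr³⁺ is d³ (6 − 3 = 3).
Octahedral high-spin t₂g³ eg⁰: CFSE = -1.2 × 14500 = -17400 cm⁻¹.
Tetrahedral: e² t₂¹, CFSE = 2(−0.6) + 1(+0.4) = -0.8Δₜ = -0.8 × (4/9) × 14500 = -5156 cm⁻¹.
OSPE = CFSE(oct) − CFSE(tet) = -17400 − (-5156) = -12244 cm⁻¹.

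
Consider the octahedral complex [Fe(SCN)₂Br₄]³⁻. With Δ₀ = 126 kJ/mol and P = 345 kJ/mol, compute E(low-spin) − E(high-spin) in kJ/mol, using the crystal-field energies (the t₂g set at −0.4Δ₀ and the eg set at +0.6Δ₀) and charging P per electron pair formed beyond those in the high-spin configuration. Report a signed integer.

Ligand charges: 2×(-1) from SCN⁻ and 4×(-1) from Br⁻ sum to -6; with overall charge -3, Fe is +3.
Fe³⁺: group 8, so d-count = 8 − 3 = 5.
High-spin d⁵ fills as t₂g³ eg² with CFSE 3(−0.4) + 2(+0.6) = 0.0Δ₀ = 0 kJ/mol.
For low-spin the configuration is t₂g⁵ eg⁰: orbital energy -2.0 × 126 = -252 kJ/mol, and 2 additional pairs relative to high-spin add 690 kJ/mol, giving 438 kJ/mol.
The difference is 438 − (0) = 438 kJ/mol, so high-spin lies lower.

438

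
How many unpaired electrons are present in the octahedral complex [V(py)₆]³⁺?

py is neutral, so the +3 overall charge sits on V: oxidation state +3.
Group 5 minus oxidation state +3 gives a d² configuration for V³⁺.
For octahedral d² the high- and low-spin configurations coincide.
Configuration: t₂g² eg⁰, giving 2 unpaired electrons.

2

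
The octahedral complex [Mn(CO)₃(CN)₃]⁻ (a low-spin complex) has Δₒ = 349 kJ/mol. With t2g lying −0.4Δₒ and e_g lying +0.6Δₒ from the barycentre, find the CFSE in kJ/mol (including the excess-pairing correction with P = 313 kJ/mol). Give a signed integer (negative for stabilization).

Ligand charges: 3×(+0) from CO and 3×(-1) from CN⁻ sum to -3; with overall charge -1, Mn is +2.
Group 7 minus oxidation state +2 gives a d⁵ configuration for Mn²⁺.
Electron filling gives t2g^5 e_g^0.
The orbital stabilization is -2.0Δₒ = -2.0 × 349 = -698 kJ/mol.
High-spin d⁵ would be t2g^3 e_g^2 with 0 pairs; low-spin has 2, so 2 excess pairs cost +2P = +626 kJ/mol.
Net CFSE = -698 + 626 = -72 kJ/mol.

-72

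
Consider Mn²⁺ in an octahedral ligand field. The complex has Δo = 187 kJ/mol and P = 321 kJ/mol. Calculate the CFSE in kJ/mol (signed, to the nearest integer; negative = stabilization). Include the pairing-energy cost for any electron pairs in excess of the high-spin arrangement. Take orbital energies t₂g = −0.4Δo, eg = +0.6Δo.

0

Group 7 minus oxidation state +2 gives a d⁵ configuration for Mn²⁺.
Since Δo = 187 kJ/mol < P = 321 kJ/mol, the complex adopts the high-spin configuration.
Filling d⁵ accordingly: t₂g³ eg².
Orbital CFSE = 0.0Δo = 0.0 × 187 = 0 kJ/mol.
High-spin has no excess pairs, so no pairing correction applies.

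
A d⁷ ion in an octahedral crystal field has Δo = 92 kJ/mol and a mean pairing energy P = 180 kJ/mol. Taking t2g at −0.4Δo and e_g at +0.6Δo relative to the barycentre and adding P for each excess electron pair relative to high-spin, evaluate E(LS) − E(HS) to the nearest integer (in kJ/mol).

High-spin d⁷ fills as t2g^5 e_g^2 with CFSE 5(−0.4) + 2(+0.6) = -0.8Δo = -74 kJ/mol.
Low-spin t2g^6 e_g^1 gives -1.8Δo = -166 kJ/mol, but forming 1 extra pair costs 1P = 180 kJ/mol, so E(LS) = -166 + 180 = 14 kJ/mol.
Thus E(LS) − E(HS) = 88 kJ/mol.

88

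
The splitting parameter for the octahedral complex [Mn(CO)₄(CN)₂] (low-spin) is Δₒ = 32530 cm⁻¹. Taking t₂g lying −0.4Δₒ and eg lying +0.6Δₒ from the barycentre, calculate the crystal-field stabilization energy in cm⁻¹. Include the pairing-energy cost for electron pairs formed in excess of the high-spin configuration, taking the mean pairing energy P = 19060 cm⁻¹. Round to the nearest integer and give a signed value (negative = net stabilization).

Ligand charges: 4×(+0) from CO and 2×(-1) from CN⁻ sum to -2; with overall charge +0, Mn is +2.
Group 7 minus oxidation state +2 gives a d⁵ configuration for Mn²⁺.
The d⁵ electrons fill as t₂g⁵ eg⁰.
CFSE(orbital) = 5×(-0.4Δₒ) + 0×(0.6Δₒ) = -2.0Δₒ; with Δₒ = 32530 cm⁻¹ that is -65060 cm⁻¹.
Relative to high-spin t₂g³ eg² (0 paired), the low-spin configuration has 2 additional pairs, contributing +2 × 19060 = +38120 cm⁻¹.
Net CFSE = -65060 + 38120 = -26940 cm⁻¹.

-26940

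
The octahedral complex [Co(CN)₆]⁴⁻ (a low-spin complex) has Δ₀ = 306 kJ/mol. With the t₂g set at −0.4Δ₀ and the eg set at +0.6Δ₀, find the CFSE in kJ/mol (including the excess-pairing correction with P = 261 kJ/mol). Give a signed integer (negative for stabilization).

-290

Each CN⁻ contributes -1; 6 × (-1) = -6. With overall charge -4, Co is in the +2 oxidation state.
Co²⁺: group 9, so d-count = 9 − 2 = 7.
Configuration: t₂g⁶ eg¹.
The orbital stabilization is -1.8Δ₀ = -1.8 × 306 = -551 kJ/mol.
High-spin d⁷ would be t₂g⁵ eg² with 2 pairs; low-spin has 3, so 1 excess pair costs +1P = +261 kJ/mol.
Combining: -551 + 261 = -290 kJ/mol.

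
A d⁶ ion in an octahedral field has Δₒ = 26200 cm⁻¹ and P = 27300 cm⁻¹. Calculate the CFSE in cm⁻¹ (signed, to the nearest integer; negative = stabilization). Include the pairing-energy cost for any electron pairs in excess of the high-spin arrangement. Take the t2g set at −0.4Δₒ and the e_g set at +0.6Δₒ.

-10480

Δₒ < P, so pairing is avoided: the ground state is high-spin.
Configuration: t2g^4 e_g^2.
Orbital CFSE = -0.4Δₒ = -0.4 × 26200 = -10480 cm⁻¹.
High-spin has no excess pairs, so no pairing correction applies.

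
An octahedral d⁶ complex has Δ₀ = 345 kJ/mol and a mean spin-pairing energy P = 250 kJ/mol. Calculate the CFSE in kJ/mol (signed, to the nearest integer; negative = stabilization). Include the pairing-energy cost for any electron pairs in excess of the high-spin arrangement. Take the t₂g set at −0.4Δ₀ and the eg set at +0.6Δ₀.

-328

Since Δ₀ = 345 kJ/mol > P = 250 kJ/mol, the complex adopts the low-spin configuration.
That gives t₂g⁶ eg⁰.
Orbital CFSE = -2.4Δ₀ = -2.4 × 345 = -828 kJ/mol.
Excess pairs vs high-spin: 3 − 1 = 2; pairing cost = +500 kJ/mol.
Net CFSE = -828 + 500 = -328 kJ/mol.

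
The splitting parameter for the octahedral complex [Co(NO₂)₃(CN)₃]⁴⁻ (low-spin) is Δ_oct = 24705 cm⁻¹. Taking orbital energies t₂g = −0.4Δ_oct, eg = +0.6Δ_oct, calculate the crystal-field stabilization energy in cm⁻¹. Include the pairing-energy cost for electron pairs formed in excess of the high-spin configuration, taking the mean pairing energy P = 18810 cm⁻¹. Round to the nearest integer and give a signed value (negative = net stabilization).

-25659

Ligand charges: 3×(-1) from NO₂⁻ and 3×(-1) from CN⁻ sum to -6; with overall charge -4, Co is +2.
Co is in group 9, so Co²⁺ is d⁷ (9 − 2 = 7).
The d⁷ electrons fill as t₂g⁶ eg¹.
Orbital CFSE = 6(-0.4) + 1(0.6) = -1.8Δ_oct = -1.8 × 24705 = -44469 cm⁻¹.
High-spin d⁷ would be t₂g⁵ eg² with 2 pairs; low-spin has 3, so 1 excess pair costs +1P = +18810 cm⁻¹.
Net CFSE = -44469 + 18810 = -25659 cm⁻¹.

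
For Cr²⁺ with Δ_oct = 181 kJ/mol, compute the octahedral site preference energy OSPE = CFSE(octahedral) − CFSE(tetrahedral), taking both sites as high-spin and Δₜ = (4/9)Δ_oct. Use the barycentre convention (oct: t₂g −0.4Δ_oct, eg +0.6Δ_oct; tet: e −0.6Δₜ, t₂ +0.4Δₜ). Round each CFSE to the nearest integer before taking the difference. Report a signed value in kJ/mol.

Group 6 minus oxidation state +2 gives a d⁴ configuration for Cr²⁺.
In an octahedral site d⁴ (HS) is t₂g³ eg¹, giving CFSE(oct) = -0.6Δ_oct = -109 kJ/mol.
Tetrahedral: e² t₂², CFSE = 2(−0.6) + 2(+0.4) = -0.4Δₜ = -0.4 × (4/9) × 181 = -32 kJ/mol.
OSPE = CFSE(oct) − CFSE(tet) = -109 − (-32) = -77 kJ/mol.

-77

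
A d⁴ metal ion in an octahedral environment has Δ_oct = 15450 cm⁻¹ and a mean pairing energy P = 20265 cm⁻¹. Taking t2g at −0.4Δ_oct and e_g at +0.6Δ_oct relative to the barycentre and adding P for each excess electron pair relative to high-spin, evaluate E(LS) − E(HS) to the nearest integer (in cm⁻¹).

High-spin d⁴ fills as t2g^3 e_g^1 with CFSE 3(−0.4) + 1(+0.6) = -0.6Δ_oct = -9270 cm⁻¹.
For low-spin the configuration is t2g^4 e_g^0: orbital energy -1.6 × 15450 = -24720 cm⁻¹, and 1 additional pair relative to high-spin adds 20265 cm⁻¹, giving -4455 cm⁻¹.
The difference is -4455 − (-9270) = 4815 cm⁻¹, so high-spin lies lower.

4815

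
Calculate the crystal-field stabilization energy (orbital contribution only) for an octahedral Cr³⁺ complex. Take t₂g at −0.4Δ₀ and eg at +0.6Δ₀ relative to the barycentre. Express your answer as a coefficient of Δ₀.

-1.2 Δ₀

Cr is in group 6, so Cr³⁺ is d³ (6 − 3 = 3).
Configuration: t₂g³ eg⁰.
CFSE = 3(-0.4Δ₀) + 0(0.6Δ₀) = -1.2Δ₀ + 0.0Δ₀ = -1.2Δ₀.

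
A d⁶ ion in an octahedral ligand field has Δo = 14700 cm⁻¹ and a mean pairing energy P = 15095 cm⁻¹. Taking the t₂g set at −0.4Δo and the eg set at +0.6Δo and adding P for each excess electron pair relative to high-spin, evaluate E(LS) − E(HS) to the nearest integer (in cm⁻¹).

790

In the high-spin limit (t₂g⁴ eg²) the orbital term is -0.4Δo = -5880 cm⁻¹, with no excess pairing.
For low-spin the configuration is t₂g⁶ eg⁰: orbital energy -2.4 × 14700 = -35280 cm⁻¹, and 2 additional pairs relative to high-spin add 30190 cm⁻¹, giving -5090 cm⁻¹.
The difference is -5090 − (-5880) = 790 cm⁻¹, so high-spin lies lower.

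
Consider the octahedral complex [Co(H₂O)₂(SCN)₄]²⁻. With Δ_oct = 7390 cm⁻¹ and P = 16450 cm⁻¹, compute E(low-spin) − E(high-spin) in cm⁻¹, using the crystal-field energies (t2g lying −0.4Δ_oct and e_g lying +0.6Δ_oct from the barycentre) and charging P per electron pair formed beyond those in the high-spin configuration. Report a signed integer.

Ligand charges: 2×(+0) from H₂O and 4×(-1) from SCN⁻ sum to -4; with overall charge -2, Co is +2.
Co²⁺: group 9, so d-count = 9 − 2 = 7.
High-spin: t2g^5 e_g^2, CFSE = -0.8Δ_oct = -5912 cm⁻¹.
Low-spin: t2g^6 e_g^1, orbital CFSE = -1.8Δ_oct = -13302 cm⁻¹; plus 1 excess pair × P = +16450 cm⁻¹; total 3148 cm⁻¹.
The difference is 3148 − (-5912) = 9060 cm⁻¹, so high-spin lies lower.

9060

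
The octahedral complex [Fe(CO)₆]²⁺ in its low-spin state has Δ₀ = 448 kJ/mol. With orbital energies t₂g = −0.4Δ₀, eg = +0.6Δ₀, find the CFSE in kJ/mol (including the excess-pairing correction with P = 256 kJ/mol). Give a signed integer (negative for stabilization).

-563

CO is neutral, so the +2 overall charge sits on Fe: oxidation state +2.
Fe²⁺: group 8, so d-count = 8 − 2 = 6.
Electron filling gives t₂g⁶ eg⁰.
CFSE(orbital) = 6×(-0.4Δ₀) + 0×(0.6Δ₀) = -2.4Δ₀; with Δ₀ = 448 kJ/mol that is -1075 kJ/mol.
Pairing penalty: 3 pairs vs 1 in the high-spin reference → 2 extra × P = 512 kJ/mol.
Combining: -1075 + 512 = -563 kJ/mol.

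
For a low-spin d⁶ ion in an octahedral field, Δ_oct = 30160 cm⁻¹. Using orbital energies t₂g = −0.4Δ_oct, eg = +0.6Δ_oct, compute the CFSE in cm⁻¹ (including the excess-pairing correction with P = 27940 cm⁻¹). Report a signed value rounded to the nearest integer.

-16504

The d⁶ electrons fill as t₂g⁶ eg⁰.
CFSE(orbital) = 6×(-0.4Δ_oct) + 0×(0.6Δ_oct) = -2.4Δ_oct; with Δ_oct = 30160 cm⁻¹ that is -72384 cm⁻¹.
High-spin d⁶ would be t₂g⁴ eg² with 1 pair; low-spin has 3, so 2 excess pairs cost +2P = +55880 cm⁻¹.
Combining: -72384 + 55880 = -16504 cm⁻¹.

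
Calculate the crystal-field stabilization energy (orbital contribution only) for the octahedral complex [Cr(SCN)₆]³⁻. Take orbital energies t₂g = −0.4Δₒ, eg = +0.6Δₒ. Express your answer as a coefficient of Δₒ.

Each SCN⁻ contributes -1; 6 × (-1) = -6. With overall charge -3, Cr is in the +3 oxidation state.
Group 6 minus oxidation state +3 gives a d³ configuration for Cr³⁺.
For octahedral d³ the high- and low-spin configurations coincide.
Configuration: t₂g³ eg⁰.
CFSE = 3(-0.4Δₒ) + 0(0.6Δₒ) = -1.2Δₒ + 0.0Δₒ = -1.2Δₒ.

-1.2 Δₒ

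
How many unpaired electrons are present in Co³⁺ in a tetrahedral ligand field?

Co is in group 9, so Co³⁺ is d⁶ (9 − 3 = 6).
With tetrahedral geometry the complex is necessarily high-spin.
Configuration: e^3 t2^3, giving 4 unpaired electrons.

4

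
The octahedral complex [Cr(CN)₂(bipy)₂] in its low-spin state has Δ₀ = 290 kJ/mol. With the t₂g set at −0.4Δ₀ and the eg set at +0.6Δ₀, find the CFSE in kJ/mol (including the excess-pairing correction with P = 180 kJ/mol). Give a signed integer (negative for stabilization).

-284

Ligand charges: 2×(-1) from CN⁻ and 2×(+0) from bipy sum to -2; with overall charge +0, Cr is +2.
Cr sits in group 6; removing 2 electrons leaves Cr²⁺ with 6 − 2 = 4 d electrons.
The d⁴ electrons fill as t₂g⁴ eg⁰.
The orbital stabilization is -1.6Δ₀ = -1.6 × 290 = -464 kJ/mol.
Relative to high-spin t₂g³ eg¹ (0 paired), the low-spin configuration has 1 additional pair, contributing +1 × 180 = +180 kJ/mol.
Combining: -464 + 180 = -284 kJ/mol.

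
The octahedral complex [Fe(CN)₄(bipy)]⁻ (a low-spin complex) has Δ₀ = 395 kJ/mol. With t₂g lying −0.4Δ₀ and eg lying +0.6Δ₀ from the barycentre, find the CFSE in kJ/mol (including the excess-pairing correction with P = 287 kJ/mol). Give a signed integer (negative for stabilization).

-216

Ligand charges: 4×(-1) from CN⁻ and 1×(+0) from bipy sum to -4; with overall charge -1, Fe is +3.
Group 8 minus oxidation state +3 gives a d⁵ configuration for Fe³⁺.
Configuration: t₂g⁵ eg⁰.
The orbital stabilization is -2.0Δ₀ = -2.0 × 395 = -790 kJ/mol.
Relative to high-spin t₂g³ eg² (0 paired), the low-spin configuration has 2 additional pairs, contributing +2 × 287 = +574 kJ/mol.
Overall CFSE = -790 + 574 = -216 kJ/mol.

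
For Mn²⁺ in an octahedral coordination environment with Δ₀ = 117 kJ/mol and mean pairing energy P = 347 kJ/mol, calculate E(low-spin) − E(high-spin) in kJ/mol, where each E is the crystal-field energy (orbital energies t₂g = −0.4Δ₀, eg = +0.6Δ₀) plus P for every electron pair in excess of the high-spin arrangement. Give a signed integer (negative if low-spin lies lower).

460

Group 7 minus oxidation state +2 gives a d⁵ configuration for Mn²⁺.
High-spin d⁵ fills as t₂g³ eg² with CFSE 3(−0.4) + 2(+0.6) = 0.0Δ₀ = 0 kJ/mol.
For low-spin the configuration is t₂g⁵ eg⁰: orbital energy -2.0 × 117 = -234 kJ/mol, and 2 additional pairs relative to high-spin add 694 kJ/mol, giving 460 kJ/mol.
Thus E(LS) − E(HS) = 460 kJ/mol.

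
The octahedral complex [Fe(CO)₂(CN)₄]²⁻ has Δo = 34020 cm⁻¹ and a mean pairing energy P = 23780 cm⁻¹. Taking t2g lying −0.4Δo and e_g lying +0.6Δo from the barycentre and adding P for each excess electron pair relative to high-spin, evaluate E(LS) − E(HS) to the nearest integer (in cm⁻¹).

Ligand charges: 2×(+0) from CO and 4×(-1) from CN⁻ sum to -4; with overall charge -2, Fe is +2.
Group 8 minus oxidation state +2 gives a d⁶ configuration for Fe²⁺.
In the high-spin limit (t2g^4 e_g^2) the orbital term is -0.4Δo = -13608 cm⁻¹, with no excess pairing.
Low-spin t2g^6 e_g^0 gives -2.4Δo = -81648 cm⁻¹, but forming 2 extra pairs costs 2P = 47560 cm⁻¹, so E(LS) = -81648 + 47560 = -34088 cm⁻¹.
Thus E(LS) − E(HS) = -20480 cm⁻¹.

-20480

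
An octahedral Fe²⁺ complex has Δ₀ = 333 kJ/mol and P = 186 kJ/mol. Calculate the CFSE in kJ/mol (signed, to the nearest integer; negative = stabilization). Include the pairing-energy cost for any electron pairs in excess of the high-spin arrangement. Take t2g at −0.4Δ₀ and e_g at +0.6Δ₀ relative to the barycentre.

-427

Fe²⁺: group 8, so d-count = 8 − 2 = 6.
Δ₀ > P, so pairing is preferred: the ground state is low-spin.
That gives t2g^6 e_g^0.
Orbital CFSE = -2.4Δ₀ = -2.4 × 333 = -799 kJ/mol.
Excess pairs vs high-spin: 3 − 1 = 2; pairing cost = +372 kJ/mol.
Net CFSE = -799 + 372 = -427 kJ/mol.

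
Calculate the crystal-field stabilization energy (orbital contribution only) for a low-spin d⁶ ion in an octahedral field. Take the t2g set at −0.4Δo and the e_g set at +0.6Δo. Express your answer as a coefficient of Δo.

Configuration: t2g^6 e_g^0.
CFSE = 6(-0.4Δo) + 0(0.6Δo) = -2.4Δo + 0.0Δo = -2.4Δo.

-2.4 Δo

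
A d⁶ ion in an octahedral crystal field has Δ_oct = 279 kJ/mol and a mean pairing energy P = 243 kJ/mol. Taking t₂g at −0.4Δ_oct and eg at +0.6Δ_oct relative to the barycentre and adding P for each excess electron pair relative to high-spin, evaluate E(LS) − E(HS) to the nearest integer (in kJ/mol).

High-spin d⁶ fills as t₂g⁴ eg² with CFSE 4(−0.4) + 2(+0.6) = -0.4Δ_oct = -112 kJ/mol.
Low-spin: t₂g⁶ eg⁰, orbital CFSE = -2.4Δ_oct = -670 kJ/mol; plus 2 excess pairs × P = +486 kJ/mol; total -184 kJ/mol.
The difference is -184 − (-112) = -72 kJ/mol, so low-spin lies lower.

-72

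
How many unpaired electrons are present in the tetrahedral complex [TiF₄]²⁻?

2

Each F⁻ contributes -1; 4 × (-1) = -4. With overall charge -2, Ti is in the +2 oxidation state.
Ti sits in group 4; removing 2 electrons leaves Ti²⁺ with 4 − 2 = 2 d electrons.
Tetrahedral fields are weak (Δₜ ≈ 4/9 Δₒ), so electrons fill high-spin.
Configuration: e^2 t2^0, giving 2 unpaired electrons.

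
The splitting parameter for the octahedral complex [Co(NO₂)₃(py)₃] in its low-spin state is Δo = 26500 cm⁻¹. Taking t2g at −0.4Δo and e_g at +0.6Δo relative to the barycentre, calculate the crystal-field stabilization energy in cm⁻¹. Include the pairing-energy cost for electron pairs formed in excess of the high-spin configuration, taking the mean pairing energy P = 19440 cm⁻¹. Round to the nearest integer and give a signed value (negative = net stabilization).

-24720

Ligand charges: 3×(-1) from NO₂⁻ and 3×(+0) from py sum to -3; with overall charge +0, Co is +3.
Co is in group 9, so Co³⁺ is d⁶ (9 − 3 = 6).
The d⁶ electrons fill as t2g^6 e_g^0.
Orbital CFSE = 6(-0.4) + 0(0.6) = -2.4Δo = -2.4 × 26500 = -63600 cm⁻¹.
Relative to high-spin t2g^4 e_g^2 (1 paired), the low-spin configuration has 2 additional pairs, contributing +2 × 19440 = +38880 cm⁻¹.
Overall CFSE = -63600 + 38880 = -24720 cm⁻¹.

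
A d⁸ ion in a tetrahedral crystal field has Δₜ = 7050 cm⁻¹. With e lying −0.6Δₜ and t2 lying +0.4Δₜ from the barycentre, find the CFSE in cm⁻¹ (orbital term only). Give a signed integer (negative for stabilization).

-5640

Tetrahedral splitting is small, so the complex is high-spin.
Electron filling gives e^4 t2^4.
CFSE(orbital) = 4×(-0.6Δₜ) + 4×(0.4Δₜ) = -0.8Δₜ; with Δₜ = 7050 cm⁻¹ that is -5640 cm⁻¹.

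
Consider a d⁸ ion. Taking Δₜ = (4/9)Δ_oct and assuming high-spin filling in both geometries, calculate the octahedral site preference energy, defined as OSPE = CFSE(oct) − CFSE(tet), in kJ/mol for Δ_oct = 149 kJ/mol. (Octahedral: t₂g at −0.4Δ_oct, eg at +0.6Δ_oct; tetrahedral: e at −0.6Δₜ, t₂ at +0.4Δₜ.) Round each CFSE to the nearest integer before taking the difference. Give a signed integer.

-126

Octahedral high-spin t₂g⁶ eg²: CFSE = -1.2 × 149 = -179 kJ/mol.
Tetrahedral e⁴ t₂⁴ gives -0.8Δₜ = -0.8 × (4/9) × 149 = -53 kJ/mol.
OSPE = -179 − (-53) = -126 kJ/mol.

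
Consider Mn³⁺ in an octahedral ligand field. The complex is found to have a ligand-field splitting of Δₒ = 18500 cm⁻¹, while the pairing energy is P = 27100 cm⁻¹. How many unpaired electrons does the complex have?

4

Mn sits in group 7; removing 3 electrons leaves Mn³⁺ with 7 − 3 = 4 d electrons.
Here Δₒ < P (18500 < 27100), so the high-spin state is favoured.
Configuration: t₂g³ eg¹.
Unpaired electrons: 4.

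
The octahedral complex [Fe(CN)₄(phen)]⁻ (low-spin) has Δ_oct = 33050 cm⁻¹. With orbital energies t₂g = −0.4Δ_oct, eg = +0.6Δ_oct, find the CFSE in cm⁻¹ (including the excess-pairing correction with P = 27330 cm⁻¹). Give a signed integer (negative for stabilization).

-11440

Ligand charges: 4×(-1) from CN⁻ and 1×(+0) from phen sum to -4; with overall charge -1, Fe is +3.
Fe³⁺: group 8, so d-count = 8 − 3 = 5.
Electron filling gives t₂g⁵ eg⁰.
CFSE(orbital) = 5×(-0.4Δ_oct) + 0×(0.6Δ_oct) = -2.0Δ_oct; with Δ_oct = 33050 cm⁻¹ that is -66100 cm⁻¹.
Pairing penalty: 2 pairs vs 0 in the high-spin reference → 2 extra × P = 54660 cm⁻¹.
Overall CFSE = -66100 + 54660 = -11440 cm⁻¹.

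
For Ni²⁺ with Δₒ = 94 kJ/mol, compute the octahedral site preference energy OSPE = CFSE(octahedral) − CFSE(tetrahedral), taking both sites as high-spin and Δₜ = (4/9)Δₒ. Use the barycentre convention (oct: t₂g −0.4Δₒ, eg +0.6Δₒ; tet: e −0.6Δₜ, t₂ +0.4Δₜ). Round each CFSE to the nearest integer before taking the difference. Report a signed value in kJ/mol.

Ni is in group 10, so Ni²⁺ is d⁸ (10 − 2 = 8).
In an octahedral site d⁸ (HS) is t₂g⁶ eg², giving CFSE(oct) = -1.2Δₒ = -113 kJ/mol.
Tetrahedral: e⁴ t₂⁴, CFSE = 4(−0.6) + 4(+0.4) = -0.8Δₜ = -0.8 × (4/9) × 94 = -33 kJ/mol.
Subtracting, OSPE = -113 − (-33) = -80 kJ/mol.

-80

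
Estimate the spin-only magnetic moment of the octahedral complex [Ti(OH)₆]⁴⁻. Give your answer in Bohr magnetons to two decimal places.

Each OH⁻ contributes -1; 6 × (-1) = -6. With overall charge -4, Ti is in the +2 oxidation state.
Group 4 minus oxidation state +2 gives a d² configuration for Ti²⁺.
Configuration: t2g^2 e_g^0 → 2 unpaired electrons.
μ(spin-only) = √[2(2+2)] = √8 ≈ 2.83 Bohr magnetons.

2.83 Bohr magnetons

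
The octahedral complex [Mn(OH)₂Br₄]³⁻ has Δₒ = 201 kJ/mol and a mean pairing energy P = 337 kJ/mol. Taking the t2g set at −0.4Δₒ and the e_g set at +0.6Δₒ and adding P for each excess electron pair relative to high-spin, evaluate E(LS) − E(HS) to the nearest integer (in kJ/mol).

Ligand charges: 2×(-1) from OH⁻ and 4×(-1) from Br⁻ sum to -6; with overall charge -3, Mn is +3.
Mn sits in group 7; removing 3 electrons leaves Mn³⁺ with 7 − 3 = 4 d electrons.
High-spin: t2g^3 e_g^1, CFSE = -0.6Δₒ = -121 kJ/mol.
For low-spin the configuration is t2g^4 e_g^0: orbital energy -1.6 × 201 = -322 kJ/mol, and 1 additional pair relative to high-spin adds 337 kJ/mol, giving 15 kJ/mol.
E(LS) − E(HS) = 15 − (-121) = 136 kJ/mol.

136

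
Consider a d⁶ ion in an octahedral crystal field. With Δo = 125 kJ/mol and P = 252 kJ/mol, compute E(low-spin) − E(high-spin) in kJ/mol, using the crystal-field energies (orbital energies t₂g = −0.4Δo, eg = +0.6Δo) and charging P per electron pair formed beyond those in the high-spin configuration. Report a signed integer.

254

High-spin: t₂g⁴ eg², CFSE = -0.4Δo = -50 kJ/mol.
Low-spin t₂g⁶ eg⁰ gives -2.4Δo = -300 kJ/mol, but forming 2 extra pairs costs 2P = 504 kJ/mol, so E(LS) = -300 + 504 = 204 kJ/mol.
E(LS) − E(HS) = 204 − (-50) = 254 kJ/mol.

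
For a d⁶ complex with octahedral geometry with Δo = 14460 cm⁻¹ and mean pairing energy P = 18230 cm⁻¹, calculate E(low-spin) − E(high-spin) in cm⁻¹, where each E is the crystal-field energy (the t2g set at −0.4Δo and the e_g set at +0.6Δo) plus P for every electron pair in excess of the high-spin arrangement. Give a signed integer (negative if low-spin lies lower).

7540

High-spin d⁶ fills as t2g^4 e_g^2 with CFSE 4(−0.4) + 2(+0.6) = -0.4Δo = -5784 cm⁻¹.
Low-spin t2g^6 e_g^0 gives -2.4Δo = -34704 cm⁻¹, but forming 2 extra pairs costs 2P = 36460 cm⁻¹, so E(LS) = -34704 + 36460 = 1756 cm⁻¹.
The difference is 1756 − (-5784) = 7540 cm⁻¹, so high-spin lies lower.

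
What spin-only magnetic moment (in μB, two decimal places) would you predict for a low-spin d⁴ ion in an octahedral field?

2.83 μB

Configuration: t₂g⁴ eg⁰ → 2 unpaired electrons.
μ(spin-only) = √[2(2+2)] = √8 ≈ 2.83 μB.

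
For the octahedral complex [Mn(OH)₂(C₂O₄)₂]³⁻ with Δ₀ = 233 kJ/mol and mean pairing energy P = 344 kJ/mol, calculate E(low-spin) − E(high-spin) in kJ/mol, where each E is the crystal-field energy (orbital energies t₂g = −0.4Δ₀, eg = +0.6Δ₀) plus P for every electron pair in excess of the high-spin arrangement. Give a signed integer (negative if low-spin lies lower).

Ligand charges: 2×(-1) from OH⁻ and 2×(-2) from C₂O₄²⁻ sum to -6; with overall charge -3, Mn is +3.
Group 7 minus oxidation state +3 gives a d⁴ configuration for Mn³⁺.
High-spin d⁴ fills as t₂g³ eg¹ with CFSE 3(−0.4) + 1(+0.6) = -0.6Δ₀ = -140 kJ/mol.
Low-spin: t₂g⁴ eg⁰, orbital CFSE = -1.6Δ₀ = -373 kJ/mol; plus 1 excess pair × P = +344 kJ/mol; total -29 kJ/mol.
Thus E(LS) − E(HS) = 111 kJ/mol.

111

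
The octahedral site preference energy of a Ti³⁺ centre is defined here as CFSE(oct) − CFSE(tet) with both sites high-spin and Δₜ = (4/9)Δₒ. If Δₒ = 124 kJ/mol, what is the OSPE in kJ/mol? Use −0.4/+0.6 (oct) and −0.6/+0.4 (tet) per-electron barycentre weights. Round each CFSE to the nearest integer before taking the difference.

Ti³⁺: group 4, so d-count = 4 − 3 = 1.
In an octahedral site d¹ (HS) is t2g^1 e_g^0, giving CFSE(oct) = -0.4Δₒ = -50 kJ/mol.
Tetrahedral e^1 t2^0 gives -0.6Δₜ = -0.6 × (4/9) × 124 = -33 kJ/mol.
Subtracting, OSPE = -50 − (-33) = -17 kJ/mol.

-17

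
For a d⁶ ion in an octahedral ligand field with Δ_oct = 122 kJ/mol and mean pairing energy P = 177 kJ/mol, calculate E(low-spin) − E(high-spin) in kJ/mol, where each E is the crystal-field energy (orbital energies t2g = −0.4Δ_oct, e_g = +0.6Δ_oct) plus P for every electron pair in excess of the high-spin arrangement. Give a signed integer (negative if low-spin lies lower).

110

High-spin: t2g^4 e_g^2, CFSE = -0.4Δ_oct = -49 kJ/mol.
Low-spin: t2g^6 e_g^0, orbital CFSE = -2.4Δ_oct = -293 kJ/mol; plus 2 excess pairs × P = +354 kJ/mol; total 61 kJ/mol.
The difference is 61 − (-49) = 110 kJ/mol, so high-spin lies lower.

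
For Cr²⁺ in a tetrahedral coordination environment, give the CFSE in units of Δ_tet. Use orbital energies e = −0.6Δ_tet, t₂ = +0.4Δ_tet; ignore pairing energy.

Cr sits in group 6; removing 2 electrons leaves Cr²⁺ with 6 − 2 = 4 d electrons.
With tetrahedral geometry the complex is necessarily high-spin.
Configuration: e² t₂².
CFSE = 2(-0.6Δ_tet) + 2(0.4Δ_tet) = -1.2Δ_tet + 0.8Δ_tet = -0.4Δ_tet.

-0.4 Δ_tet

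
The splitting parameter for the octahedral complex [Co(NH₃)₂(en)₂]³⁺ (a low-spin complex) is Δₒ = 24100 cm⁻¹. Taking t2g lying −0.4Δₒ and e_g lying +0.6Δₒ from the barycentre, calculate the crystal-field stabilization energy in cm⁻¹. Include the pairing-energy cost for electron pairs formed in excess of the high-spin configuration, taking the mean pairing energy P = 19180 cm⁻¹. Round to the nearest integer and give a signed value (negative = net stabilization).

-19480

Ligand charges: 2×(+0) from NH₃ and 2×(+0) from en sum to +0; with overall charge +3, Co is +3.
Co³⁺: group 9, so d-count = 9 − 3 = 6.
Configuration: t2g^6 e_g^0.
The orbital stabilization is -2.4Δₒ = -2.4 × 24100 = -57840 cm⁻¹.
Relative to high-spin t2g^4 e_g^2 (1 paired), the low-spin configuration has 2 additional pairs, contributing +2 × 19180 = +38360 cm⁻¹.
Combining: -57840 + 38360 = -19480 cm⁻¹.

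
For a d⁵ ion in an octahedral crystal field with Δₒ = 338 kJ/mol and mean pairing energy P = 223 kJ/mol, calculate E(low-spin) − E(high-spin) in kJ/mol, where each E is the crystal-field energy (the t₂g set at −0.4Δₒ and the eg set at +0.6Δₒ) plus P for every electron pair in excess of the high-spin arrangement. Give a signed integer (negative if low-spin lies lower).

High-spin: t₂g³ eg², CFSE = 0.0Δₒ = 0 kJ/mol.
For low-spin the configuration is t₂g⁵ eg⁰: orbital energy -2.0 × 338 = -676 kJ/mol, and 2 additional pairs relative to high-spin add 446 kJ/mol, giving -230 kJ/mol.
Thus E(LS) − E(HS) = -230 kJ/mol.

-230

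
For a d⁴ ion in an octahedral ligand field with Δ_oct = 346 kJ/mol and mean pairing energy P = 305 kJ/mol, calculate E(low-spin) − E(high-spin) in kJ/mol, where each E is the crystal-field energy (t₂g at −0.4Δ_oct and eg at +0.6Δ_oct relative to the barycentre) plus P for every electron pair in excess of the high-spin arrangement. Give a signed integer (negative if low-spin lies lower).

High-spin: t₂g³ eg¹, CFSE = -0.6Δ_oct = -208 kJ/mol.
Low-spin t₂g⁴ eg⁰ gives -1.6Δ_oct = -554 kJ/mol, but forming 1 extra pair costs 1P = 305 kJ/mol, so E(LS) = -554 + 305 = -249 kJ/mol.
Thus E(LS) − E(HS) = -41 kJ/mol.

-41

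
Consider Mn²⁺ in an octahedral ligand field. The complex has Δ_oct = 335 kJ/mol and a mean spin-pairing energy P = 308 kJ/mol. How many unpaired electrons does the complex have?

Mn sits in group 7; removing 2 electrons leaves Mn²⁺ with 7 − 2 = 5 d electrons.
Here Δ_oct > P (335 > 308), so the low-spin state is favoured.
That gives t2g^5 e_g^0.
Unpaired electrons: 1.

1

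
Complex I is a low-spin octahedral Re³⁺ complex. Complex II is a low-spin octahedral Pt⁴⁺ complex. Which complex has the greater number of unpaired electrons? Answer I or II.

I

I: Re sits in group 7; removing 3 electrons leaves Re³⁺ with 7 − 3 = 4 d electrons; t2g^4 e_g^0 → 2 unpaired.
II: Pt⁴⁺: group 10, so d-count = 10 − 4 = 6; t₂g⁶ eg⁰ → 0 unpaired.
So I has more unpaired electrons.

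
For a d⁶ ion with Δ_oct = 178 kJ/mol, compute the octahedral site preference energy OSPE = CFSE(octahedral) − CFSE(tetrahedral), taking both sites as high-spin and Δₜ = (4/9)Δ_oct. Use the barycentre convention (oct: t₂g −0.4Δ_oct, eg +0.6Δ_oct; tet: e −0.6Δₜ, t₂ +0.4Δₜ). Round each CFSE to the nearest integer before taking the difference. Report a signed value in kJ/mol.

-24

Octahedral high-spin t2g^4 e_g^2: CFSE = -0.4 × 178 = -71 kJ/mol.
Tetrahedral e^3 t2^3 gives -0.6Δₜ = -0.6 × (4/9) × 178 = -47 kJ/mol.
OSPE = CFSE(oct) − CFSE(tet) = -71 − (-47) = -24 kJ/mol.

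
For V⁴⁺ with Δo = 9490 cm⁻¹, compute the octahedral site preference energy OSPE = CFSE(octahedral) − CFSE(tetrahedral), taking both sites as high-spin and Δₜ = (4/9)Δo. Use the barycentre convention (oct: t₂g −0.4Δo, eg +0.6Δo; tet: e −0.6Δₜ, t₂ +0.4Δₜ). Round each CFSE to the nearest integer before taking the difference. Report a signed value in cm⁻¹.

V⁴⁺: group 5, so d-count = 5 − 4 = 1.
In an octahedral site d¹ (HS) is t₂g¹ eg⁰, giving CFSE(oct) = -0.4Δo = -3796 cm⁻¹.
Tetrahedral e¹ t₂⁰ gives -0.6Δₜ = -0.6 × (4/9) × 9490 = -2531 cm⁻¹.
OSPE = -3796 − (-2531) = -1265 cm⁻¹.

-1265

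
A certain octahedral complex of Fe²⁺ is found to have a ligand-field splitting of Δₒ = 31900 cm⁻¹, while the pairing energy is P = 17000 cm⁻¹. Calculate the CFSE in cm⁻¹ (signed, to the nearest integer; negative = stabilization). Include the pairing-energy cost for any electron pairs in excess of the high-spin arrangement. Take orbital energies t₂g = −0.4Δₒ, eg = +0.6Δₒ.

Group 8 minus oxidation state +2 gives a d⁶ configuration for Fe²⁺.
Here Δₒ > P (31900 > 17000), so the low-spin state is favoured.
Filling d⁶ accordingly: t₂g⁶ eg⁰.
Orbital CFSE = -2.4Δₒ = -2.4 × 31900 = -76560 cm⁻¹.
Excess pairs vs high-spin: 3 − 1 = 2; pairing cost = +34000 cm⁻¹.
Net CFSE = -76560 + 34000 = -42560 cm⁻¹.

-42560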